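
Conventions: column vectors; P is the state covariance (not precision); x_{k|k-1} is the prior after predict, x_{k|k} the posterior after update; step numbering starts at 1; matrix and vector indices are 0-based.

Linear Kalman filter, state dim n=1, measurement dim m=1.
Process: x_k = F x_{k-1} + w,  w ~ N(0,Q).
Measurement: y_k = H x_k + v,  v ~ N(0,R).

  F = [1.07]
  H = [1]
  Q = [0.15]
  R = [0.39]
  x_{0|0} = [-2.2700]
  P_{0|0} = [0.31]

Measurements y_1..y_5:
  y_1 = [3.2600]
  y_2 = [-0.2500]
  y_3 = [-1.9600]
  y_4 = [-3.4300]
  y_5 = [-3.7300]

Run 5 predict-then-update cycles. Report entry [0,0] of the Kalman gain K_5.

step 1: x^-=[-2.4289]  P^-=[0.5049]  S=[0.8949]  K=[0.5642]  nu=[5.6889]  x^+=[0.7808]  P^+=[0.2200]
step 2: x^-=[0.8355]  P^-=[0.4019]  S=[0.7919]  K=[0.5075]  nu=[-1.0855]  x^+=[0.2846]  P^+=[0.1979]
step 3: x^-=[0.3045]  P^-=[0.3766]  S=[0.7666]  K=[0.4913]  nu=[-2.2645]  x^+=[-0.8080]  P^+=[0.1916]
step 4: x^-=[-0.8646]  P^-=[0.3694]  S=[0.7594]  K=[0.4864]  nu=[-2.5654]  x^+=[-2.1124]  P^+=[0.1897]
step 5: x^-=[-2.2603]  P^-=[0.3672]  S=[0.7572]  K=[0.4849]  nu=[-1.4697]  x^+=[-2.9730]  P^+=[0.1891]

K[0,0] = 0.4849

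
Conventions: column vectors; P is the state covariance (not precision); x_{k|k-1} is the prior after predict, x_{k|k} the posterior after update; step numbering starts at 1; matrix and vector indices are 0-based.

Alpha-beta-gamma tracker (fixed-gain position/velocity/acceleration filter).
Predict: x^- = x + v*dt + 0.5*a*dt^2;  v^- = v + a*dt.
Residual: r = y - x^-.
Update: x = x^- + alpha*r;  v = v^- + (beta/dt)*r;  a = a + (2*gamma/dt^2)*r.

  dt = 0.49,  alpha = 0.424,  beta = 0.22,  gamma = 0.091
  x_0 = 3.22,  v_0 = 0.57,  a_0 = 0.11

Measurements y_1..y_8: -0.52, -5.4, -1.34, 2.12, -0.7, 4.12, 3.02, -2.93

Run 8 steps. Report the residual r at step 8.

step 1: x_pred=3.5125  r=-4.0325  x^+=1.8027  v^+=-1.1866  a^+=-2.9467
step 2: x_pred=0.8675  r=-6.2675  x^+=-1.7899  v^+=-5.4445  a^+=-7.6976
step 3: x_pred=-5.3818  r=4.0418  x^+=-3.6681  v^+=-7.4016  a^+=-4.6339
step 4: x_pred=-7.8512  r=9.9712  x^+=-3.6234  v^+=-5.1954  a^+=2.9245
step 5: x_pred=-5.8180  r=5.1180  x^+=-3.6480  v^+=-1.4645  a^+=6.8040
step 6: x_pred=-3.5488  r=7.6688  x^+=-0.2972  v^+=5.3126  a^+=12.6171
step 7: x_pred=3.8207  r=-0.8007  x^+=3.4812  v^+=11.1355  a^+=12.0102
step 8: x_pred=10.3794  r=-13.3094  x^+=4.7362  v^+=11.0449  a^+=1.9214

resid = -13.3094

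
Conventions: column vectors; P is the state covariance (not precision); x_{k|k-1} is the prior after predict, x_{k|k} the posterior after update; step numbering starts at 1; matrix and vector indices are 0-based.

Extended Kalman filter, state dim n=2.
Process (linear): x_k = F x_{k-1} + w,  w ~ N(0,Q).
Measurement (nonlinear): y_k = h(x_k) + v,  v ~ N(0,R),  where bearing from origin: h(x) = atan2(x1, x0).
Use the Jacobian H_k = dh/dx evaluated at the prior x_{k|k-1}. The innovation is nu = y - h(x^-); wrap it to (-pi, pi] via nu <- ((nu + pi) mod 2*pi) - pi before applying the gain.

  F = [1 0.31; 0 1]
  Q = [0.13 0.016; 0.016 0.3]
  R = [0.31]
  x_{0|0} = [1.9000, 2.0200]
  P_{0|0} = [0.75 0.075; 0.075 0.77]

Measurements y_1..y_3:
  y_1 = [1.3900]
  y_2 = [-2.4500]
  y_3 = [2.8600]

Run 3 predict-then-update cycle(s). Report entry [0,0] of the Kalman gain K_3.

K[0,0] = 0.3526

step 1: x^-=[2.5262, 2.0200]  P^-=[1.0005 0.3297; 0.3297 1.0700]  H_jac=[-0.1931 0.2415]  S=[0.3789]  K=[-0.2997; 0.5138]  nu=[0.7155]  x^+=[2.3118, 2.3876]  P^+=[0.9665 0.3881; 0.3881 0.9700]
step 2: x^-=[3.0519, 2.3876]  P^-=[1.4303 0.7047; 0.7047 1.2700]  H_jac=[-0.1590 0.2033]  S=[0.3531]  K=[-0.2384; 0.4137]  nu=[-3.1139]  x^+=[3.7944, 1.0995]  P^+=[1.4102 0.7396; 0.7396 1.2095]
step 3: x^-=[4.1353, 1.0995]  P^-=[2.1150 1.1305; 1.1305 1.5095]  H_jac=[-0.0600 0.2259]  S=[0.3640]  K=[0.3526; 0.7502]  nu=[2.6001]  x^+=[5.0521, 3.0501]  P^+=[2.0697 1.0342; 1.0342 1.3047]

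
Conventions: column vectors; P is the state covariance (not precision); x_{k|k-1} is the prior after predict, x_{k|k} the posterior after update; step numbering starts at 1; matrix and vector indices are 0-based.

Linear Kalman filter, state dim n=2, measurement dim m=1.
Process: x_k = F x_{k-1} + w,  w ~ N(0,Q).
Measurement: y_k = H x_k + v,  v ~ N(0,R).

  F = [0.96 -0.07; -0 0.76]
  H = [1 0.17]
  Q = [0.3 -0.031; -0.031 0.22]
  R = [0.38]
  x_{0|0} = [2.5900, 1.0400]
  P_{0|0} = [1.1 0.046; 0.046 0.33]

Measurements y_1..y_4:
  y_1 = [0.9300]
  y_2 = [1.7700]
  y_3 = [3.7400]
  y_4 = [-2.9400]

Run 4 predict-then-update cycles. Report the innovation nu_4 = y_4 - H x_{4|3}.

step 1: x^-=[2.4136, 0.7904]  P^-=[1.3092 -0.0150; -0.0150 0.4106]  S=[1.6960]  K=[0.7704; 0.0323]  nu=[-1.6180]  x^+=[1.1670, 0.7381]  P^+=[0.3025 -0.0572; -0.0572 0.4088]
step 2: x^-=[1.0687, 0.5610]  P^-=[0.5885 -0.0945; -0.0945 0.4561]  S=[0.9495]  K=[0.6028; -0.0179]  nu=[0.6059]  x^+=[1.4340, 0.5501]  P^+=[0.2434 -0.0843; -0.0843 0.4558]
step 3: x^-=[1.3381, 0.4181]  P^-=[0.5379 -0.1167; -0.1167 0.4833]  S=[0.8922]  K=[0.5807; -0.0388]  nu=[2.3308]  x^+=[2.6915, 0.3278]  P^+=[0.2371 -0.0967; -0.0967 0.4820]
step 4: x^-=[2.5609, 0.2491]  P^-=[0.5338 -0.1272; -0.1272 0.4984]  S=[0.8850]  K=[0.5788; -0.0480]  nu=[-5.5433]  x^+=[-0.6474, 0.5149]  P^+=[0.2374 -0.1026; -0.1026 0.4963]

innov = [-5.5433]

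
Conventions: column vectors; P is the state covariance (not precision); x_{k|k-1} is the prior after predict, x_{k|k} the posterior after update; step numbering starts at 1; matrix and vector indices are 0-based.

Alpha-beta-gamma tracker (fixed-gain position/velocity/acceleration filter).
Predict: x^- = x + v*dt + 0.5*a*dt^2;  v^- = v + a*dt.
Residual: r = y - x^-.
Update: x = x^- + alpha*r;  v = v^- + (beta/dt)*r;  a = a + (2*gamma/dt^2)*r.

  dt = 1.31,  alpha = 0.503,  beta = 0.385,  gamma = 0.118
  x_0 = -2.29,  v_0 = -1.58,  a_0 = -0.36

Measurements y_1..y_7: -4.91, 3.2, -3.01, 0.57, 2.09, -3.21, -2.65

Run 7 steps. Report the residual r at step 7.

resid = -4.0852

step 1: x_pred=-4.6687  r=-0.2413  x^+=-4.7901  v^+=-2.1225  a^+=-0.3932
step 2: x_pred=-7.9079  r=11.1079  x^+=-2.3206  v^+=0.6270  a^+=1.1344
step 3: x_pred=-0.5260  r=-2.4840  x^+=-1.7754  v^+=1.3830  a^+=0.7928
step 4: x_pred=0.7165  r=-0.1465  x^+=0.6428  v^+=2.3785  a^+=0.7726
step 5: x_pred=4.4216  r=-2.3316  x^+=3.2488  v^+=2.7054  a^+=0.4520
step 6: x_pred=7.1807  r=-10.3907  x^+=1.9542  v^+=0.2438  a^+=-0.9769
step 7: x_pred=1.4352  r=-4.0852  x^+=-0.6196  v^+=-2.2367  a^+=-1.5387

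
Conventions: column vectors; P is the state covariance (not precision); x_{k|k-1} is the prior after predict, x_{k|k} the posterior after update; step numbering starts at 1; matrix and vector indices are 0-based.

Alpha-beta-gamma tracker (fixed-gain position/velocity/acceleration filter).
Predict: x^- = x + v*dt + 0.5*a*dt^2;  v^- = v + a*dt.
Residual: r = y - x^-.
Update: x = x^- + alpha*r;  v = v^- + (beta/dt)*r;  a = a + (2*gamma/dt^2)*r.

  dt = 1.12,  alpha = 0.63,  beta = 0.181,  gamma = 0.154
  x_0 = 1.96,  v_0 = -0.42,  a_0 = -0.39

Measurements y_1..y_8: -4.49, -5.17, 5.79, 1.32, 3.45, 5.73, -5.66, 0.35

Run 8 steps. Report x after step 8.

x_post = 3.1755

step 1: x_pred=1.2450  r=-5.7350  x^+=-2.3681  v^+=-1.7836  a^+=-1.7981
step 2: x_pred=-5.4935  r=0.3235  x^+=-5.2897  v^+=-3.7453  a^+=-1.7187
step 3: x_pred=-10.5624  r=16.3524  x^+=-0.2604  v^+=-3.0276  a^+=2.2964
step 4: x_pred=-2.2110  r=3.5310  x^+=0.0135  v^+=0.1150  a^+=3.1634
step 5: x_pred=2.1264  r=1.3236  x^+=2.9603  v^+=3.8719  a^+=3.4883
step 6: x_pred=9.4846  r=-3.7546  x^+=7.1192  v^+=7.1720  a^+=2.5664
step 7: x_pred=16.7616  r=-22.4216  x^+=2.6360  v^+=6.4230  a^+=-2.9389
step 8: x_pred=7.9864  r=-7.6364  x^+=3.1755  v^+=1.8973  a^+=-4.8139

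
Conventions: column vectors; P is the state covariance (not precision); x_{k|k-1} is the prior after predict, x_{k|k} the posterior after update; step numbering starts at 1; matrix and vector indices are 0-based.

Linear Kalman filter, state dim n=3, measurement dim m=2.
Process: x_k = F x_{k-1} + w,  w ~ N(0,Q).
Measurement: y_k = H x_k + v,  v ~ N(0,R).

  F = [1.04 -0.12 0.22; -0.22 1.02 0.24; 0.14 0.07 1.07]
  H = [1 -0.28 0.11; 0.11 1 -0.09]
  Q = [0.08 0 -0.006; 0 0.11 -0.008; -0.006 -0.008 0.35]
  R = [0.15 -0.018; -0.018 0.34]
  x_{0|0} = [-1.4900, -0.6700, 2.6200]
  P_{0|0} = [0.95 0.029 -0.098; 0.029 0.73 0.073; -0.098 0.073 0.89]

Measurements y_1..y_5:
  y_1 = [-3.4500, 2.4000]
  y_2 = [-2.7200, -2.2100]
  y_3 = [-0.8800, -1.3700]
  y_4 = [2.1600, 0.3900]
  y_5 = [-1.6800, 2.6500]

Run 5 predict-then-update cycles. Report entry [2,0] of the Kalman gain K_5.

K[2,0] = 0.8231

step 1: x^-=[-0.8928, 0.2732, 2.5479]  P^-=[1.1052 -0.2336 0.2170; -0.2336 0.9998 0.3478; 0.2170 0.3478 1.3733]  S=[1.5073 -0.3863; -0.3863 1.2460]  K=[0.8314 0.1522; -0.1319 0.7158; 0.2505 0.2767]  nu=[-2.7610, 2.4543]  x^+=[-2.8149, 2.3941, 2.5355]  P^+=[0.1321 0.0181 -0.0458; 0.0181 0.2623 0.2059; -0.0458 0.2059 1.2368]
step 2: x^-=[-2.6570, 3.6698, 2.4865]  P^-=[0.2502 0.0537 0.2276; 0.0537 0.5580 0.5641; 0.2276 0.5641 1.7874]  S=[0.4508 -0.0538; -0.0538 0.8213]  K=[0.5906 0.1127; -0.0153 0.6238; 0.6580 0.5645]  nu=[0.6910, -5.3637]  x^+=[-2.8534, 0.3132, -0.0865]  P^+=[0.0897 0.0198 0.0221; 0.0198 0.2373 0.3010; 0.0221 0.3010 1.3705]
step 3: x^-=[-3.0241, 0.9265, -0.4701]  P^-=[0.2360 0.1077 0.3200; 0.1077 0.5763 0.6898; 0.3200 0.6898 1.9741]  S=[0.4227 -0.0003; -0.0003 0.8283]  K=[0.5704 0.1267; 0.0529 0.6351; 0.8143 0.6610]  nu=[2.4552, -2.0061]  x^+=[-1.8779, -0.2179, 0.2033]  P^+=[0.0852 0.0283 0.0544; 0.0283 0.2410 0.3240; 0.0544 0.3240 1.3322]
step 4: x^-=[-1.8822, 0.2397, -0.0607]  P^-=[0.2409 0.1265 0.3452; 0.1265 0.5818 0.7004; 0.3452 0.7004 1.9435]  S=[0.4220 0.0167; 0.0167 0.8354]  K=[0.5715 0.1345; 0.0710 0.6362; 0.8339 0.6578]  nu=[4.1160, 0.3519]  x^+=[0.5175, 0.7559, 3.6032]  P^+=[0.0853 0.0316 0.0620; 0.0316 0.2400 0.3161; 0.0620 0.3161 1.2703]
step 5: x^-=[1.2402, 1.5220, 3.9808]  P^-=[0.2410 0.1269 0.3404; 0.1269 0.5710 0.6746; 0.3404 0.6746 1.8737]  S=[0.4208 0.0177; 0.0177 0.8289]  K=[0.5717 0.1359; 0.0713 0.6310; 0.8231 0.6379]  nu=[-2.9320, 1.3499]  x^+=[-0.2526, 2.1647, 2.4285]  P^+=[0.0855 0.0321 0.0621; 0.0321 0.2373 0.3062; 0.0621 0.3062 1.2327]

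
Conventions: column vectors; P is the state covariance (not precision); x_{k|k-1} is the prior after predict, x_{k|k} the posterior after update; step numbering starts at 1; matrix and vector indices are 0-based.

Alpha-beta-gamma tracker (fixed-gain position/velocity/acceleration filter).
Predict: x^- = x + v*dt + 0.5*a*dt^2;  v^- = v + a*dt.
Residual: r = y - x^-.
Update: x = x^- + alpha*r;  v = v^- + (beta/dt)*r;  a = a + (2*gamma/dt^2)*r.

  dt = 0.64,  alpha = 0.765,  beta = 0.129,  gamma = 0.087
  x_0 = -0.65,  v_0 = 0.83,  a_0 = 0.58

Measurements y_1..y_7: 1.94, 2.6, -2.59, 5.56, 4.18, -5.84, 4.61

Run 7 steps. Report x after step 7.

x_post = 2.5363

step 1: x_pred=-0.0000  r=1.9400  x^+=1.4841  v^+=1.5922  a^+=1.4041
step 2: x_pred=2.7907  r=-0.1907  x^+=2.6448  v^+=2.4524  a^+=1.3231
step 3: x_pred=4.4853  r=-7.0753  x^+=-0.9273  v^+=1.8731  a^+=-1.6825
step 4: x_pred=-0.0731  r=5.6331  x^+=4.2362  v^+=1.9317  a^+=0.7104
step 5: x_pred=5.6180  r=-1.4380  x^+=4.5179  v^+=2.0965  a^+=0.0996
step 6: x_pred=5.8801  r=-11.7201  x^+=-3.0858  v^+=-0.2021  a^+=-4.8792
step 7: x_pred=-4.2144  r=8.8244  x^+=2.5363  v^+=-1.5461  a^+=-1.1306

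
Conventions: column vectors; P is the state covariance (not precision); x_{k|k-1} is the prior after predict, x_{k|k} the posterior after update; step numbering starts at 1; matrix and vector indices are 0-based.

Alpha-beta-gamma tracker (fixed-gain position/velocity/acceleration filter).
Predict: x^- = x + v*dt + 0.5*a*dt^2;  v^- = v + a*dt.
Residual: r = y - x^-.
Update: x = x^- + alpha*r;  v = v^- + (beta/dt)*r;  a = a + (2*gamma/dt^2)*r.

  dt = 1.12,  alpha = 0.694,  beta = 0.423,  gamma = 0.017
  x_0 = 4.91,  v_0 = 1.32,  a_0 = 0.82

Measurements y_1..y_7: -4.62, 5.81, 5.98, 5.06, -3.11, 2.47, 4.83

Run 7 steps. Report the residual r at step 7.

step 1: x_pred=6.9027  r=-11.5227  x^+=-1.0941  v^+=-2.1135  a^+=0.5077
step 2: x_pred=-3.1427  r=8.9527  x^+=3.0705  v^+=1.8364  a^+=0.7503
step 3: x_pred=5.5978  r=0.3822  x^+=5.8631  v^+=2.8211  a^+=0.7607
step 4: x_pred=9.4998  r=-4.4398  x^+=6.4186  v^+=1.9963  a^+=0.6404
step 5: x_pred=9.0560  r=-12.1660  x^+=0.6128  v^+=-1.8814  a^+=0.3106
step 6: x_pred=-1.2995  r=3.7695  x^+=1.3165  v^+=-0.1098  a^+=0.4128
step 7: x_pred=1.4524  r=3.3776  x^+=3.7965  v^+=1.6281  a^+=0.5043

resid = 3.3776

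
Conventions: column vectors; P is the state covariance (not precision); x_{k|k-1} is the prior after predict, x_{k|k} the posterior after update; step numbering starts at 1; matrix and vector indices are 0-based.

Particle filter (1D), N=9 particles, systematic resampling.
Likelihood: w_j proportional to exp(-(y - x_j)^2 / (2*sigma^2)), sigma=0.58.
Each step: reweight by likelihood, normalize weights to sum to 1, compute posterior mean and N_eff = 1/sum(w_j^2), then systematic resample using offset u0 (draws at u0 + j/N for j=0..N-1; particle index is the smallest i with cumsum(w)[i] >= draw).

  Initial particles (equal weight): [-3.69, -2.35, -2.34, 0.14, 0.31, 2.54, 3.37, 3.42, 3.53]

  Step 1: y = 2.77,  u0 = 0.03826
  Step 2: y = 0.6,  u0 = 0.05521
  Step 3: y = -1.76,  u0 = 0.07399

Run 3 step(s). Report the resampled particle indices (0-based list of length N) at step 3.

resampled_idx = [0, 1, 2, 3, 4, 5, 6, 7, 8]

step 1: w=[0.0000, 0.0000, 0.0000, 0.0000, 0.0001, 0.3746, 0.2373, 0.2163, 0.1717]  mean=3.0972  Neff=3.6641  idx=[5, 5, 5, 5, 6, 6, 7, 7, 8]
step 2: w=[0.2493, 0.2493, 0.2493, 0.2493, 0.0007, 0.0007, 0.0005, 0.0005, 0.0002]  mean=2.5423  Neff=4.0214  idx=[0, 0, 1, 1, 2, 2, 2, 3, 3]
step 3: w=[0.1111, 0.1111, 0.1111, 0.1111, 0.1111, 0.1111, 0.1111, 0.1111, 0.1111]  mean=2.5400  Neff=9.0000  idx=[0, 1, 2, 3, 4, 5, 6, 7, 8]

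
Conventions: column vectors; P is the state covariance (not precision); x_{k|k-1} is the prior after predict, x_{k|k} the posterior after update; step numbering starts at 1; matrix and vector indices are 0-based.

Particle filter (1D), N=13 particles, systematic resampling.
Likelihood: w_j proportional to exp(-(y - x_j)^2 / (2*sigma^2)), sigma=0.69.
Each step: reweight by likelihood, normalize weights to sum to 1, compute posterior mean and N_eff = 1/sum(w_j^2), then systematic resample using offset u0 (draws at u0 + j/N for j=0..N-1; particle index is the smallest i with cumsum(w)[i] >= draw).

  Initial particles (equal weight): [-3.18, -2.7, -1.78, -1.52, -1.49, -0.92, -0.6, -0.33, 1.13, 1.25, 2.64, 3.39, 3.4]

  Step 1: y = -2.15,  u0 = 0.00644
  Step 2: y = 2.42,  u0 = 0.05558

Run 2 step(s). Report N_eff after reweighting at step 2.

N_eff = 1.1227

step 1: w=[0.0930, 0.2062, 0.2454, 0.1868, 0.1793, 0.0578, 0.0227, 0.0087, 0.0000, 0.0000, 0.0000, 0.0000, 0.0000]  mean=-1.9101  Neff=5.4835  idx=[0, 0, 1, 1, 2, 2, 2, 3, 3, 3, 4, 4, 5]
step 2: w=[0.0000, 0.0000, 0.0000, 0.0000, 0.0010, 0.0010, 0.0010, 0.0096, 0.0096, 0.0096, 0.0123, 0.0123, 0.9435]  mean=-0.9540  Neff=1.1227  idx=[11, 12, 12, 12, 12, 12, 12, 12, 12, 12, 12, 12, 12]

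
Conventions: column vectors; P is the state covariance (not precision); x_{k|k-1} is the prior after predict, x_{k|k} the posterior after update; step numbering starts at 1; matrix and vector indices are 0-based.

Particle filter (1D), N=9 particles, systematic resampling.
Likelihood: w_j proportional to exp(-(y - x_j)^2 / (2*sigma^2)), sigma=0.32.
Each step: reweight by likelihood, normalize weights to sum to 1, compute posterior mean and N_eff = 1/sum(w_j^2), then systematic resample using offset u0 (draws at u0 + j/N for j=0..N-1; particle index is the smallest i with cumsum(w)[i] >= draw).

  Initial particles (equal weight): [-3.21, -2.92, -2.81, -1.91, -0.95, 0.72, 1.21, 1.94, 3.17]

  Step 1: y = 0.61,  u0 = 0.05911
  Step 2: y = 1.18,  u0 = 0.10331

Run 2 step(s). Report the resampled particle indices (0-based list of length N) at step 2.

step 1: w=[0.0000, 0.0000, 0.0000, 0.0000, 0.0000, 0.8452, 0.1546, 0.0002, 0.0000]  mean=0.7959  Neff=1.3544  idx=[5, 5, 5, 5, 5, 5, 5, 5, 6]
step 2: w=[0.0926, 0.0926, 0.0926, 0.0926, 0.0926, 0.0926, 0.0926, 0.0926, 0.2591]  mean=0.8470  Neff=7.3664  idx=[1, 2, 3, 4, 5, 7, 8, 8, 8]

resampled_idx = [1, 2, 3, 4, 5, 7, 8, 8, 8]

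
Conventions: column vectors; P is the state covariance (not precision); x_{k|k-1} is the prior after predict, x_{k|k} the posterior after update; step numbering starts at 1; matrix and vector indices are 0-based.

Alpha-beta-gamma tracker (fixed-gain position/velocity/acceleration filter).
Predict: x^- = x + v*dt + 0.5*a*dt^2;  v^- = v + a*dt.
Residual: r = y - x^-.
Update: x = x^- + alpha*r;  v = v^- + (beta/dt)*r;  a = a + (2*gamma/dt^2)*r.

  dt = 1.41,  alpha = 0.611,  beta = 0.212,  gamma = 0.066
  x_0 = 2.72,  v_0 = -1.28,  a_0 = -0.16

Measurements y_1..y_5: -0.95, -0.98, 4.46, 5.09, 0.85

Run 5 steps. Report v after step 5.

step 1: x_pred=0.7562  r=-1.7062  x^+=-0.2863  v^+=-1.7621  a^+=-0.2733
step 2: x_pred=-3.0426  r=2.0626  x^+=-1.7823  v^+=-1.8373  a^+=-0.1363
step 3: x_pred=-4.5085  r=8.9685  x^+=0.9713  v^+=-0.6811  a^+=0.4591
step 4: x_pred=0.4673  r=4.6227  x^+=3.2918  v^+=0.6613  a^+=0.7661
step 5: x_pred=4.9857  r=-4.1357  x^+=2.4588  v^+=1.1196  a^+=0.4915

v_post = 1.1196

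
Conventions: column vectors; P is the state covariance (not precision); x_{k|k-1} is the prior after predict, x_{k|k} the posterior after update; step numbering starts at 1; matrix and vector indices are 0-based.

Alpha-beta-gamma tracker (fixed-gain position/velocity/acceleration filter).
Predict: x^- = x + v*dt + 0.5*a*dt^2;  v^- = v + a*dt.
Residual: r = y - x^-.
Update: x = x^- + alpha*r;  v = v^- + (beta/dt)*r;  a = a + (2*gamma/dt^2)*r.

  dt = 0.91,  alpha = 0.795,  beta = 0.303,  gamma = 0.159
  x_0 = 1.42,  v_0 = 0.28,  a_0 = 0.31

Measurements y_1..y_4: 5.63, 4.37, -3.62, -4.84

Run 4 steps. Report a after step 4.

a_post = -4.1647

step 1: x_pred=1.8032  r=3.8268  x^+=4.8455  v^+=1.8363  a^+=1.7796
step 2: x_pred=7.2534  r=-2.8834  x^+=4.9611  v^+=2.4956  a^+=0.6723
step 3: x_pred=7.5105  r=-11.1305  x^+=-1.3382  v^+=-0.5986  a^+=-3.6019
step 4: x_pred=-3.3744  r=-1.4656  x^+=-4.5396  v^+=-4.3644  a^+=-4.1647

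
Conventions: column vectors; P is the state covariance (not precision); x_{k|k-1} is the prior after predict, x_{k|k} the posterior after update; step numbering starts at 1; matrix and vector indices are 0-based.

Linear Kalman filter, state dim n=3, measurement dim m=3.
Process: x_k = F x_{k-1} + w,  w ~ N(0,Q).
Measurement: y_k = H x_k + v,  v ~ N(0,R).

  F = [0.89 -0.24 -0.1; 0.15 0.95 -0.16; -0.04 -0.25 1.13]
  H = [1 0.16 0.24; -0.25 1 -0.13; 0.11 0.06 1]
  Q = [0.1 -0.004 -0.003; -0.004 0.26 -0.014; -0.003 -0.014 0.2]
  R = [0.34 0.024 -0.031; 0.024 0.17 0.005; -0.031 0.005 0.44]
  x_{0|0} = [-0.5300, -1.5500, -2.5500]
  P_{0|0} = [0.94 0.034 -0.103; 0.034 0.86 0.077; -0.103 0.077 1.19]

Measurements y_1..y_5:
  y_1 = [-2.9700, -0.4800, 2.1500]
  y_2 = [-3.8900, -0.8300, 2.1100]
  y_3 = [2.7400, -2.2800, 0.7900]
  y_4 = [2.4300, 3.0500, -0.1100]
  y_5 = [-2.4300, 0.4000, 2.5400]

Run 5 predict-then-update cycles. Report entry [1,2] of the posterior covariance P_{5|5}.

step 1: x^-=[0.1553, -1.1440, -2.4728]  P^-=[0.9135 -0.0162 -0.2495; -0.0162 1.0790 -0.3740; -0.2495 -0.3740 1.7413]  S=[1.2278 -0.1362 0.1752; -0.1362 1.4246 -0.4884; 0.1752 -0.4884 2.0962]  K=[0.7011 -0.1375 -0.1622; 0.1407 0.8183 0.0305; -0.0359 -0.1124 0.7837]  nu=[-2.3488, 0.3814, 4.6744]  x^+=[-2.3018, -1.0198, 1.2318]  P^+=[0.2634 0.0422 -0.1253; 0.0422 0.1531 -0.0007; -0.1253 -0.0007 0.3592]
step 2: x^-=[-1.9270, -1.5112, 1.7390]  P^-=[0.3253 0.0559 -0.1791; 0.0559 0.4315 -0.1429; -0.1791 -0.1429 0.6812]  S=[0.6365 0.0469 -0.0320; 0.0469 0.6309 -0.1557; -0.0320 -0.1557 1.0709]  K=[0.4562 -0.0686 -0.1270; 0.0920 0.6841 -0.0013; -0.0199 -0.1494 0.5874]  nu=[-2.1385, 0.4255, 0.6737]  x^+=[-3.0175, -1.4178, 2.1137]  P^+=[0.1745 0.0304 -0.0914; 0.0304 0.1247 -0.0108; -0.0914 -0.0108 0.2690]
step 3: x^-=[-2.5567, -2.1377, 2.8636]  P^-=[0.2508 0.0348 -0.1282; 0.0348 0.3997 -0.1237; -0.1282 -0.1237 0.5666]  S=[0.5738 0.0382 -0.0141; 0.0382 0.6014 -0.1371; -0.0141 -0.1371 0.9684]  K=[0.3952 -0.0679 -0.1056; 0.0755 0.6714 -0.0029; 0.0024 -0.1516 0.5414]  nu=[4.9514, -0.4092, -1.6641]  x^+=[-0.3964, -2.0336, 2.0366]  P^+=[0.1505 0.0250 -0.0771; 0.0250 0.1209 -0.0102; -0.0771 -0.0102 0.2465]
step 4: x^-=[-0.0684, -2.3173, 2.8256]  P^-=[0.2312 0.0254 -0.1096; 0.0254 0.3927 -0.1150; -0.1096 -0.1150 0.5358]  S=[0.5588 0.0324 -0.0038; 0.0324 0.5963 -0.1302; -0.0038 -0.1302 0.9424]  K=[0.3774 -0.0718 -0.0961; 0.0698 0.6689 -0.0014; 0.0132 -0.1492 0.5278]  nu=[2.1910, 5.7175, -2.7890]  x^+=[0.6160, 1.6642, 0.5292]  P^+=[0.1431 0.0228 -0.0715; 0.0228 0.1199 -0.0091; -0.0715 -0.0091 0.2395]
step 5: x^-=[0.0959, 1.5887, 0.1573]  P^-=[0.2252 0.0219 -0.1027; 0.0219 0.3903 -0.1111; -0.1027 -0.1111 0.5256]  S=[0.5546 0.0299 0.0005; 0.0299 0.5945 -0.1271; 0.0005 -0.1271 0.9341]  K=[0.3719 -0.0739 -0.0923; 0.0679 0.6681 -0.0004; 0.0176 -0.1476 0.5234]  nu=[-2.8178, -1.1443, 2.2768]  x^+=[-1.0778, 0.6319, 1.4682]  P^+=[0.1407 0.0221 -0.0693; 0.0221 0.1196 -0.0086; -0.0693 -0.0086 0.2371]

P_post[1,2] = -0.0086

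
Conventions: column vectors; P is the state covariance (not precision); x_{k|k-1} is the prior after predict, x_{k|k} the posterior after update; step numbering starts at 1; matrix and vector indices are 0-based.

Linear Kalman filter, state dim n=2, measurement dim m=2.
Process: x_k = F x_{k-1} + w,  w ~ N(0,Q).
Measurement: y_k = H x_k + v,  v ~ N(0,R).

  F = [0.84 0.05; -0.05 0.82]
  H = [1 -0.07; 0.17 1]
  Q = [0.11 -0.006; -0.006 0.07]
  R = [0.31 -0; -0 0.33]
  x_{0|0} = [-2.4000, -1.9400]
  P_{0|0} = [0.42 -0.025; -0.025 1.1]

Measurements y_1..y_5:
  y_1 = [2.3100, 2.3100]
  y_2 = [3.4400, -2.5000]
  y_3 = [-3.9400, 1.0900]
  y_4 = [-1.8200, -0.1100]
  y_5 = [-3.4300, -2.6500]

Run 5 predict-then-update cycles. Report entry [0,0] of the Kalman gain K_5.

step 1: x^-=[-2.1130, -1.4708]  P^-=[0.4070 0.0043; 0.0043 0.8127]  S=[0.7204 0.0165; 0.0165 1.1560]  K=[0.5633 0.0555; -0.0892 0.7050]  nu=[4.3200, 4.1400]  x^+=[0.5502, 1.0625]  P^+=[0.1738 -0.0112; -0.0112 0.2346]
step 2: x^-=[0.5153, 0.8438]  P^-=[0.2323 -0.0114; -0.0114 0.2291]  S=[0.5450 0.0122; 0.0122 0.5619]  K=[0.4268 0.0407; -0.0594 0.4055]  nu=[2.9837, -3.4314]  x^+=[1.6489, -0.7249]  P^+=[0.1317 -0.0089; -0.0089 0.1353]
step 3: x^-=[1.3489, -0.6769]  P^-=[0.2025 -0.0121; -0.0121 0.1621]  S=[0.5150 0.0111; 0.0111 0.4938]  K=[0.3941 0.0363; -0.0526 0.3252]  nu=[-5.3362, 1.5376]  x^+=[-0.6982, 0.1037]  P^+=[0.1216 -0.0087; -0.0087 0.1088]
step 4: x^-=[-0.5813, 0.1199]  P^-=[0.1953 -0.0126; -0.0126 0.1442]  S=[0.5078 0.0107; 0.0107 0.4755]  K=[0.3856 0.0347; -0.0510 0.2998]  nu=[-1.2303, -0.1311]  x^+=[-1.0603, 0.1434]  P^+=[0.1189 -0.0088; -0.0088 0.1004]
step 5: x^-=[-0.8835, 0.1706]  P^-=[0.1934 -0.0129; -0.0129 0.1385]  S=[0.5059 0.0104; 0.0104 0.4698]  K=[0.3834 0.0340; -0.0507 0.2914]  nu=[-2.5346, -2.6704]  x^+=[-1.9462, -0.4791]  P^+=[0.1182 -0.0089; -0.0089 0.0977]

K[0,0] = 0.3834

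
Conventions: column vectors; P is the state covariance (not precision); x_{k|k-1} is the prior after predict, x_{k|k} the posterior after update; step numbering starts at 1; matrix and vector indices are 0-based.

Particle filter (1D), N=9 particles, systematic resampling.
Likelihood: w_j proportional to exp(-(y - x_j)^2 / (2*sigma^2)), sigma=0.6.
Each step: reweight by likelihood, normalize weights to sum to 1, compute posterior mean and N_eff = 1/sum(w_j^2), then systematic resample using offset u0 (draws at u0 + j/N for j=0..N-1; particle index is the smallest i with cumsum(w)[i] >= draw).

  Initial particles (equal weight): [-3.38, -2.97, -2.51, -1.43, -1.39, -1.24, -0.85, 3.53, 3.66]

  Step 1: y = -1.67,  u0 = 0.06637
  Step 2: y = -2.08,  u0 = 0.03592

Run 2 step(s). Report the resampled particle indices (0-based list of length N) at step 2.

step 1: w=[0.0050, 0.0275, 0.1080, 0.2657, 0.2581, 0.2226, 0.1131, 0.0000, 0.0000]  mean=-1.4805  Neff=4.7170  idx=[2, 3, 3, 3, 4, 4, 5, 5, 6]
step 2: w=[0.1779, 0.1279, 0.1279, 0.1279, 0.1187, 0.1187, 0.0863, 0.0863, 0.0281]  mean=-1.5635  Neff=8.0222  idx=[0, 0, 1, 2, 3, 4, 5, 6, 7]

resampled_idx = [0, 0, 1, 2, 3, 4, 5, 6, 7]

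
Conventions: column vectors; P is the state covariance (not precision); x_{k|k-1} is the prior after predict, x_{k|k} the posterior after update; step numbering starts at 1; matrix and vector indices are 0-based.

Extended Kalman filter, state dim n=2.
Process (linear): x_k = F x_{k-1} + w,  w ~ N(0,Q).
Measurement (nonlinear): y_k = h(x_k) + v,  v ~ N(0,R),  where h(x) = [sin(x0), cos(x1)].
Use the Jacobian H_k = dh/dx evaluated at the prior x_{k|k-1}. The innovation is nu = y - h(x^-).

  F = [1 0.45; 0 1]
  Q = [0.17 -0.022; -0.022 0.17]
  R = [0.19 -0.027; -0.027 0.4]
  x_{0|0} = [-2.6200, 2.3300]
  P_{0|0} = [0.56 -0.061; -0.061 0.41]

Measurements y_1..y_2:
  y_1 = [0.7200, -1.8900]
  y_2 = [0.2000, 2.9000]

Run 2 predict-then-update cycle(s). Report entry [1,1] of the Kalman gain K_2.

K[1,1] = -0.2520

step 1: x^-=[-1.5715, 2.3300]  P^-=[0.7581 0.1015; 0.1015 0.5800]  H_jac=[-0.0007 0.0000; 0.0000 -0.7254]  S=[0.1900 -0.0269; -0.0269 0.7052]  K=[-0.0177 -0.1051; -0.0855 -0.5999]  nu=[1.7200, -1.2017]  x^+=[-1.4757, 2.9039]  P^+=[0.7504 0.0573; 0.0573 0.3276]
step 2: x^-=[-0.1690, 2.9039]  P^-=[1.0383 0.1827; 0.1827 0.4976]  H_jac=[0.9858 0.0000; 0.0000 -0.2355]  S=[1.1989 -0.0694; -0.0694 0.4276]  K=[0.8559 0.0383; 0.1356 -0.2520]  nu=[0.3682, 3.8719]  x^+=[0.2945, 1.9779]  P^+=[0.1639 0.0330; 0.0330 0.4436]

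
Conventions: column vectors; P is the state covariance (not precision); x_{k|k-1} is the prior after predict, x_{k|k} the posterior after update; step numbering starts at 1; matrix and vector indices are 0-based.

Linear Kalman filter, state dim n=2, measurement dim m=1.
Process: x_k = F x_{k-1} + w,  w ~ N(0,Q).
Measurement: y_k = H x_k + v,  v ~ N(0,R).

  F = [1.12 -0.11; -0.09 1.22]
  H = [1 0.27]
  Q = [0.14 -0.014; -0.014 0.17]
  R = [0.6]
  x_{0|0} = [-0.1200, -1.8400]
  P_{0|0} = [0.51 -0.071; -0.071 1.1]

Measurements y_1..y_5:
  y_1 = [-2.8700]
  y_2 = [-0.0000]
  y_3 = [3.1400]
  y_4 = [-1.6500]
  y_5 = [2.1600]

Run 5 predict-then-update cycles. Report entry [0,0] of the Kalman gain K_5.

step 1: x^-=[0.0680, -2.2340]  P^-=[0.8105 -0.3107; -0.3107 1.8270]  S=[1.3759]  K=[0.5281; 0.1327]  nu=[-2.3348]  x^+=[-1.1650, -2.5437]  P^+=[0.4268 -0.4071; -0.4071 1.8027]
step 2: x^-=[-1.0250, -2.9985]  P^-=[0.7975 -0.8593; -0.8593 2.9461]  S=[1.1483]  K=[0.4925; -0.0556]  nu=[1.8346]  x^+=[-0.1215, -3.1005]  P^+=[0.5190 -0.8279; -0.8279 2.9425]
step 3: x^-=[0.2050, -3.7717]  P^-=[1.0306 -1.6006; -1.6006 4.7357]  S=[1.1116]  K=[0.5384; -0.2896]  nu=[3.9534]  x^+=[2.3335, -4.9168]  P^+=[0.7084 -1.4272; -1.4272 4.6424]
step 4: x^-=[3.1544, -6.2085]  P^-=[1.4365 -2.6727; -2.6727 7.3989]  S=[1.1326]  K=[0.6312; -0.5960]  nu=[-3.1281]  x^+=[1.1801, -4.3442]  P^+=[0.9853 -2.2467; -2.2467 6.9966]
step 5: x^-=[1.7996, -5.4061]  P^-=[2.0142 -4.1444; -4.1444 11.0851]  S=[1.1843]  K=[0.7559; -0.9722]  nu=[1.8201]  x^+=[3.1753, -7.1755]  P^+=[1.3375 -3.2741; -3.2741 9.9657]

K[0,0] = 0.7559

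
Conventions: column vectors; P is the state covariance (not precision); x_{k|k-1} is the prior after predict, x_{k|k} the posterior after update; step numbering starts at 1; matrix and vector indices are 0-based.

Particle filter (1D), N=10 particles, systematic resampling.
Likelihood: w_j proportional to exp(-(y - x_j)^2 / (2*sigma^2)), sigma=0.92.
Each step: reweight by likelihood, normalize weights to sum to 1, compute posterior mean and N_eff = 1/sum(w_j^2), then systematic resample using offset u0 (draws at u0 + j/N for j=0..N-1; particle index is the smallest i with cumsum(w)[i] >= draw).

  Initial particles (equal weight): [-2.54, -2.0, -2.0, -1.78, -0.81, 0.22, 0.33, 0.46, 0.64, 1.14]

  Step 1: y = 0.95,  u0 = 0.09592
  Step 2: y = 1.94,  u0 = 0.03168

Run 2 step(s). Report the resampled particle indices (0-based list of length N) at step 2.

step 1: w=[0.0002, 0.0013, 0.0013, 0.0027, 0.0356, 0.1621, 0.1769, 0.1927, 0.2098, 0.2174]  mean=0.5254  Neff=5.3403  idx=[5, 5, 6, 7, 7, 8, 8, 9, 9, 9]
step 2: w=[0.0446, 0.0446, 0.0554, 0.0702, 0.0702, 0.0944, 0.0944, 0.1754, 0.1754, 0.1754]  mean=0.8233  Neff=7.8714  idx=[0, 2, 4, 5, 6, 7, 7, 8, 9, 9]

resampled_idx = [0, 2, 4, 5, 6, 7, 7, 8, 9, 9]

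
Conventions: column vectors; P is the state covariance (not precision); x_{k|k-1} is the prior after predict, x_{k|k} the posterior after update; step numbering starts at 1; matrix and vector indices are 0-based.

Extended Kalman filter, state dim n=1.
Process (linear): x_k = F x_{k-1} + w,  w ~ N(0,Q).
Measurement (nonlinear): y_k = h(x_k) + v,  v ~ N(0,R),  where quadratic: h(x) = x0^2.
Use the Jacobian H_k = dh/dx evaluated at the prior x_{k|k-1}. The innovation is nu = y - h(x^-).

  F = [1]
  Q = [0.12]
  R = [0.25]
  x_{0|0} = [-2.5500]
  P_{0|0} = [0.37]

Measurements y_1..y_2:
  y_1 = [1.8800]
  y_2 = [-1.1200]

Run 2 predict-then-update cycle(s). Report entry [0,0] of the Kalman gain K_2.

step 1: x^-=[-2.5500]  P^-=[0.4900]  H_jac=[-5.1000]  S=[12.9949]  K=[-0.1923]  nu=[-4.6225]  x^+=[-1.6611]  P^+=[0.0094]
step 2: x^-=[-1.6611]  P^-=[0.1294]  H_jac=[-3.3221]  S=[1.6784]  K=[-0.2562]  nu=[-3.8791]  x^+=[-0.6673]  P^+=[0.0193]

K[0,0] = -0.2562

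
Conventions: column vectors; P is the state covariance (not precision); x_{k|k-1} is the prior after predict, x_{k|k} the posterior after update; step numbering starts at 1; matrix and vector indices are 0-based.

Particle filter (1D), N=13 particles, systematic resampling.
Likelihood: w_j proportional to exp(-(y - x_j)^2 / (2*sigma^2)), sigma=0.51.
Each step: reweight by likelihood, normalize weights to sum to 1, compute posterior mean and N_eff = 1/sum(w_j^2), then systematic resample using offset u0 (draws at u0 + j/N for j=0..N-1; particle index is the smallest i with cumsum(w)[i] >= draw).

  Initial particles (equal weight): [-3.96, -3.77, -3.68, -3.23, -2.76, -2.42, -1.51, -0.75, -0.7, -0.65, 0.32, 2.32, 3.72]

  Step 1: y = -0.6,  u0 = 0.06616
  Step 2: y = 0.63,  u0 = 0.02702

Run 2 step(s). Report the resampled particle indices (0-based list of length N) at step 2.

resampled_idx = [1, 4, 7, 9, 12, 12, 12, 12, 12, 12, 12, 12, 12]

step 1: w=[0.0000, 0.0000, 0.0000, 0.0000, 0.0000, 0.0005, 0.0610, 0.2871, 0.2941, 0.2983, 0.0589, 0.0000, 0.0000]  mean=-0.6897  Neff=3.7720  idx=[7, 7, 7, 7, 8, 8, 8, 8, 9, 9, 9, 9, 10]
step 2: w=[0.0207, 0.0207, 0.0207, 0.0207, 0.0269, 0.0269, 0.0269, 0.0269, 0.0346, 0.0346, 0.0346, 0.0346, 0.6709]  mean=-0.0129  Neff=2.1761  idx=[1, 4, 7, 9, 12, 12, 12, 12, 12, 12, 12, 12, 12]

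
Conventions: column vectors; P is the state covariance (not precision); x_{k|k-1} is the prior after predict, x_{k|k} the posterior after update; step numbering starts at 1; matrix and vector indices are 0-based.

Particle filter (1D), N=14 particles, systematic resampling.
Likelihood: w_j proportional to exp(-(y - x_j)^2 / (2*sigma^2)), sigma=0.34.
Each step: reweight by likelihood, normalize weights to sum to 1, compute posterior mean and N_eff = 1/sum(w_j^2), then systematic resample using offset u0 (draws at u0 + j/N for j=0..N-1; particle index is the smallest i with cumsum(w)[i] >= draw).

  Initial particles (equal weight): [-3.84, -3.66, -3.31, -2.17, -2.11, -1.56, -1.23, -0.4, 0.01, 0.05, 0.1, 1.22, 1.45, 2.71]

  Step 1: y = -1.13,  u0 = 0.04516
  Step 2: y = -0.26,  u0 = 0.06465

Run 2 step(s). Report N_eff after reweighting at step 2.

step 1: w=[0.0000, 0.0000, 0.0000, 0.0060, 0.0102, 0.2920, 0.6221, 0.0648, 0.0024, 0.0016, 0.0009, 0.0000, 0.0000, 0.0000]  mean=-1.2810  Neff=2.0981  idx=[5, 5, 5, 5, 6, 6, 6, 6, 6, 6, 6, 6, 6, 7]
step 2: w=[0.0006, 0.0006, 0.0006, 0.0006, 0.0159, 0.0159, 0.0159, 0.0159, 0.0159, 0.0159, 0.0159, 0.0159, 0.0159, 0.8545]  mean=-0.5216  Neff=1.3653  idx=[7, 12, 13, 13, 13, 13, 13, 13, 13, 13, 13, 13, 13, 13]

N_eff = 1.3653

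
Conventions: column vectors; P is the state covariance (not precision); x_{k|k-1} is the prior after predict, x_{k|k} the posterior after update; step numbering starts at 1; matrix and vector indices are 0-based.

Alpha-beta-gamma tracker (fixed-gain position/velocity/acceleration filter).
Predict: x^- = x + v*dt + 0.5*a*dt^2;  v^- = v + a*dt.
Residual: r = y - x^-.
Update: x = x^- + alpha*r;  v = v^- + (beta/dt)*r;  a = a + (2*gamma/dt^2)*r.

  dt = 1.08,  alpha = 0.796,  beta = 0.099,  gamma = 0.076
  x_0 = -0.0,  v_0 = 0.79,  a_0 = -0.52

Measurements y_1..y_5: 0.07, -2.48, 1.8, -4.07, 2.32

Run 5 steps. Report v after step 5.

step 1: x_pred=0.5499  r=-0.4799  x^+=0.1679  v^+=0.1844  a^+=-0.5825
step 2: x_pred=0.0273  r=-2.5073  x^+=-1.9685  v^+=-0.6746  a^+=-0.9093
step 3: x_pred=-3.2273  r=5.0273  x^+=0.7744  v^+=-1.1958  a^+=-0.2541
step 4: x_pred=-0.6652  r=-3.4048  x^+=-3.3754  v^+=-1.7823  a^+=-0.6978
step 5: x_pred=-5.7073  r=8.0273  x^+=0.6824  v^+=-1.8002  a^+=0.3482

v_post = -1.8002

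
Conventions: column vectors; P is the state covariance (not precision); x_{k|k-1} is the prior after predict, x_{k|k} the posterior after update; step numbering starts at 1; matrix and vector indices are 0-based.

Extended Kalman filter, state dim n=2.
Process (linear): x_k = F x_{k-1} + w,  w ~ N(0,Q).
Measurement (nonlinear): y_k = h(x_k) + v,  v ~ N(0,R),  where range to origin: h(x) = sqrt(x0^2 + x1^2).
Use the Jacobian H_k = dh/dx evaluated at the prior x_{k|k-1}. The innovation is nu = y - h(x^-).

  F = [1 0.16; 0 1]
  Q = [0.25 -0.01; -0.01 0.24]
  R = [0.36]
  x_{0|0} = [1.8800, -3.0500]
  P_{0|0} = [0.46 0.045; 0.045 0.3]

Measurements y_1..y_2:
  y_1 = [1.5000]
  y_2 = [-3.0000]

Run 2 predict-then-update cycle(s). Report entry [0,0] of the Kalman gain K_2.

step 1: x^-=[1.3920, -3.0500]  P^-=[0.7321 0.0830; 0.0830 0.5400]  H_jac=[0.4152 -0.9097]  S=[0.8704]  K=[0.2625; -0.5248]  nu=[-1.8526]  x^+=[0.9058, -2.0777]  P^+=[0.6721 0.2029; 0.2029 0.3003]
step 2: x^-=[0.5733, -2.0777]  P^-=[0.9947 0.2409; 0.2409 0.5403]  H_jac=[0.2660 -0.9640]  S=[0.8089]  K=[0.0400; -0.5646]  nu=[-5.1554]  x^+=[0.3672, 0.8332]  P^+=[0.9934 0.2592; 0.2592 0.2824]

K[0,0] = 0.0400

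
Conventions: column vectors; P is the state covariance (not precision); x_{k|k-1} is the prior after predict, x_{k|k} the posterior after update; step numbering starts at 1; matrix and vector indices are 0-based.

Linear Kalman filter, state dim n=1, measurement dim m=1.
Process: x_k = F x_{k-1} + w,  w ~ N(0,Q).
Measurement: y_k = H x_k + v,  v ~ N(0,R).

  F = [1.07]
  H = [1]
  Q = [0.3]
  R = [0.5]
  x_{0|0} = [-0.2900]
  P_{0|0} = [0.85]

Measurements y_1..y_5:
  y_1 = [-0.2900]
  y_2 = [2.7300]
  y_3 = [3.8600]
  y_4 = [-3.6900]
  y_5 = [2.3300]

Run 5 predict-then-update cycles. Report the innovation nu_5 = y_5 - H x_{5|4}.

step 1: x^-=[-0.3103]  P^-=[1.2732]  S=[1.7732]  K=[0.7180]  nu=[0.0203]  x^+=[-0.2957]  P^+=[0.3590]
step 2: x^-=[-0.3164]  P^-=[0.7110]  S=[1.2110]  K=[0.5871]  nu=[3.0464]  x^+=[1.4722]  P^+=[0.2936]
step 3: x^-=[1.5753]  P^-=[0.6361]  S=[1.1361]  K=[0.5599]  nu=[2.2847]  x^+=[2.8545]  P^+=[0.2799]
step 4: x^-=[3.0543]  P^-=[0.6205]  S=[1.1205]  K=[0.5538]  nu=[-6.7443]  x^+=[-0.6805]  P^+=[0.2769]
step 5: x^-=[-0.7282]  P^-=[0.6170]  S=[1.1170]  K=[0.5524]  nu=[3.0582]  x^+=[0.9611]  P^+=[0.2762]

innov = [3.0582]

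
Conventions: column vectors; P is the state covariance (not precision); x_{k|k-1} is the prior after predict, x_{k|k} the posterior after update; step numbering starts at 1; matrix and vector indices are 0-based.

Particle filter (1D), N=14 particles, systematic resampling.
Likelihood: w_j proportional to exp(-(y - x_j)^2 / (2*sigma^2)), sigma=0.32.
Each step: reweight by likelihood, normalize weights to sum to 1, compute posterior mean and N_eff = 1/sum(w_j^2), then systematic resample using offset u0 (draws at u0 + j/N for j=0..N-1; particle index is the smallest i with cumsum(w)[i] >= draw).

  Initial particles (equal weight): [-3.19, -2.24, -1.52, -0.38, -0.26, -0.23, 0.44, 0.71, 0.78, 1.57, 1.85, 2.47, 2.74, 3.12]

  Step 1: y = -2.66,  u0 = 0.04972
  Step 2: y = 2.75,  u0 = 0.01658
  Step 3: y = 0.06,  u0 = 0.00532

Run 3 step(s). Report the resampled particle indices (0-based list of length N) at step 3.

step 1: w=[0.3742, 0.6232, 0.0026, 0.0000, 0.0000, 0.0000, 0.0000, 0.0000, 0.0000, 0.0000, 0.0000, 0.0000, 0.0000, 0.0000]  mean=-2.5936  Neff=1.8923  idx=[0, 0, 0, 0, 0, 1, 1, 1, 1, 1, 1, 1, 1, 1]
step 2: w=[0.0000, 0.0000, 0.0000, 0.0000, 0.0000, 0.1111, 0.1111, 0.1111, 0.1111, 0.1111, 0.1111, 0.1111, 0.1111, 0.1111]  mean=-2.2400  Neff=9.0000  idx=[5, 5, 6, 7, 7, 8, 9, 9, 10, 10, 11, 12, 12, 13]
step 3: w=[0.0714, 0.0714, 0.0714, 0.0714, 0.0714, 0.0714, 0.0714, 0.0714, 0.0714, 0.0714, 0.0714, 0.0714, 0.0714, 0.0714]  mean=-2.2400  Neff=14.0000  idx=[0, 1, 2, 3, 4, 5, 6, 7, 8, 9, 10, 11, 12, 13]

resampled_idx = [0, 1, 2, 3, 4, 5, 6, 7, 8, 9, 10, 11, 12, 13]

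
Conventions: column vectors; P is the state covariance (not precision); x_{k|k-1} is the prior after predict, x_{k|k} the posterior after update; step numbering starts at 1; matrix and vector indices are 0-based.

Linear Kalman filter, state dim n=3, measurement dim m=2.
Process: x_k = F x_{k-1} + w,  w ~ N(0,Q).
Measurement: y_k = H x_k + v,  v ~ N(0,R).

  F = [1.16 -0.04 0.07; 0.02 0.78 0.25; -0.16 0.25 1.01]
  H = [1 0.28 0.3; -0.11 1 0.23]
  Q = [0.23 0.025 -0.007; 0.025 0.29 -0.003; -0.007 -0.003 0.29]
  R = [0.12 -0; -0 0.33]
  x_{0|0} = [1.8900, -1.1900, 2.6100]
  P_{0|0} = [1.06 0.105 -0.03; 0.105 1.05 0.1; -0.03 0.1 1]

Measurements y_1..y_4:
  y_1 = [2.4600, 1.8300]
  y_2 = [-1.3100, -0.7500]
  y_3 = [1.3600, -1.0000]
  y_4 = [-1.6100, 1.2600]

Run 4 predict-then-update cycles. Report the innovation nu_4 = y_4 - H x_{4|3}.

innov = [-2.7096, 1.5731]

step 1: x^-=[2.4227, -0.2379, 2.0362]  P^-=[1.6477 0.1250 -0.1495; 0.1250 1.0337 0.5239; -0.1495 0.5239 1.4547]  S=[2.0480 0.4911; 0.4911 1.6817]  K=[0.8739 -0.3091; 0.1252 0.6416; 0.0935 0.4930]  nu=[-0.5069, 1.8661]  x^+=[1.4028, 0.8959, 2.9087]  P^+=[0.1884 -0.0220 -0.2579; -0.0220 0.2304 -0.0917; -0.2579 -0.0917 0.9828]
step 2: x^-=[1.7950, 1.4540, 2.9373]  P^-=[0.4494 -0.0597 -0.2785; -0.0597 0.4526 0.2192; -0.2785 0.2192 1.3506]  S=[0.5627 0.1376; 0.1376 0.9876]  K=[0.6867 -0.2711; 0.1136 0.5002; 0.2023 0.5393]  nu=[-4.3934, -2.6822]  x^+=[-0.4948, -0.3868, 0.6020]  P^+=[0.1627 -0.0128 -0.2557; -0.0128 0.1826 -0.0825; -0.2557 -0.0825 1.0103]
step 3: x^-=[-0.5164, -0.1611, 0.5905]  P^-=[0.4143 -0.0490 -0.2662; -0.0490 0.4292 0.2236; -0.2662 0.2236 1.3781]  S=[0.5424 0.1513; 0.1513 0.9642]  K=[0.6655 -0.2660; 0.1196 0.4853; 0.2322 0.5546]  nu=[1.7443, -1.0315]  x^+=[0.9188, -0.4530, 0.4235]  P^+=[0.1594 -0.0117 -0.2543; -0.0117 0.1768 -0.0780; -0.2543 -0.0780 1.0134]
step 4: x^-=[1.1135, -0.2291, 0.1675]  P^-=[0.4100 -0.0473 -0.2635; -0.0473 0.4276 0.2269; -0.2635 0.2269 1.3826]  S=[0.5415 0.1550; 0.1550 0.9638]  K=[0.6627 -0.2653; 0.1211 0.4837; 0.2372 0.5573]  nu=[-2.7096, 1.5731]  x^+=[-1.0993, 0.2038, 0.4014]  P^+=[0.1589 -0.0117 -0.2536; -0.0117 0.1760 -0.0767; -0.2536 -0.0767 1.0118]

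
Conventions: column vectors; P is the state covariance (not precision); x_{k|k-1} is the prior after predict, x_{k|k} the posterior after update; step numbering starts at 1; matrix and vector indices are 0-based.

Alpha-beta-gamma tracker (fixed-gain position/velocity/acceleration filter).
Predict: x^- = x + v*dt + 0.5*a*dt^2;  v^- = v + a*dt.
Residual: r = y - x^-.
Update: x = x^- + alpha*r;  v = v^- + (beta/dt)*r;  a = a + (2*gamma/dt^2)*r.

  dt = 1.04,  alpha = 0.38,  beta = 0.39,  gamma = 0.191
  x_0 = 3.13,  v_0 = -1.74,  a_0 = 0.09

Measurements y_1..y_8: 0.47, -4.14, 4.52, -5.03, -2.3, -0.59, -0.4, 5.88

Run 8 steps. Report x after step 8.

x_post = 4.0499

step 1: x_pred=1.3691  r=-0.8991  x^+=1.0274  v^+=-1.9836  a^+=-0.2275
step 2: x_pred=-1.1585  r=-2.9815  x^+=-2.2915  v^+=-3.3382  a^+=-1.2805
step 3: x_pred=-6.4558  r=10.9758  x^+=-2.2850  v^+=-0.5541  a^+=2.5959
step 4: x_pred=-1.4574  r=-3.5726  x^+=-2.8150  v^+=0.8059  a^+=1.3341
step 5: x_pred=-1.2553  r=-1.0447  x^+=-1.6523  v^+=1.8016  a^+=0.9652
step 6: x_pred=0.7433  r=-1.3333  x^+=0.2367  v^+=2.3054  a^+=0.4942
step 7: x_pred=2.9016  r=-3.3016  x^+=1.6470  v^+=1.5813  a^+=-0.6718
step 8: x_pred=2.9282  r=2.9518  x^+=4.0499  v^+=1.9896  a^+=0.3707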